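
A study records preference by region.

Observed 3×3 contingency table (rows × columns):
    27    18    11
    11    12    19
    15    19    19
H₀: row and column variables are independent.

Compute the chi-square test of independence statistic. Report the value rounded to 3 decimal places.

Row totals [56, 42, 53], col totals [53, 49, 49], n=151
χ² = (27−19.66)²/19.66 + (18−18.17)²/18.17 + (11−18.17)²/18.17 + (11−14.74)²/14.74 + (12−13.63)²/13.63 + (19−13.63)²/13.63 + (15−18.60)²/18.60 + (19−17.20)²/17.20 + (19−17.20)²/17.20 = 9.9126
df = 4

test statistic = 9.913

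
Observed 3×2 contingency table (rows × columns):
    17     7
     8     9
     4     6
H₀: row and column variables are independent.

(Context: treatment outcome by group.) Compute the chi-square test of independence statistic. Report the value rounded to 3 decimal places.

Row totals [24, 17, 10], col totals [29, 22], n=51
χ² = (17−13.65)²/13.65 + (7−10.35)²/10.35 + (8−9.67)²/9.67 + (9−7.33)²/7.33 + (4−5.69)²/5.69 + (6−4.31)²/4.31 = 3.7351
df = 2

test statistic = 3.735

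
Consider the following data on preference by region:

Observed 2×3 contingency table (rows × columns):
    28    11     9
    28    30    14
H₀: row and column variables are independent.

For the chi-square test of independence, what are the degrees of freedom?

degrees of freedom = 2

df = (r−1)(c−1) = (2−1)·(3−1) = 2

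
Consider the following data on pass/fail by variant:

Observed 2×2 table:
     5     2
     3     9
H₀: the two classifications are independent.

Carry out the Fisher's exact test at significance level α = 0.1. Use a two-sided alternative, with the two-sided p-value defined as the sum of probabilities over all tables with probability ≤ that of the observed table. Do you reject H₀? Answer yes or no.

Margins: r₁=7, r₂=12, c₁=8, c₂=11, n=19
p_obs = C(7,5)·C(12,3)/C(19,8); sum pmf over tables with pmf ≤ p_obs
p-value (two-sided) = 0.07395
At α=0.1: p < α → reject H₀

reject H₀: yes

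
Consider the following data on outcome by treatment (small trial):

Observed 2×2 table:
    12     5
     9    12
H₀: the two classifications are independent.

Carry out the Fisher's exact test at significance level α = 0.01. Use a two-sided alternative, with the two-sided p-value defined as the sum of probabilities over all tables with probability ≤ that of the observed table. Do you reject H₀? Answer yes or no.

Margins: r₁=17, r₂=21, c₁=21, c₂=17, n=38
p_obs = C(17,12)·C(21,9)/C(38,21); sum pmf over tables with pmf ≤ p_obs
p-value (two-sided) = 0.11127
At α=0.01: p ≥ α → fail to reject H₀

reject H₀: no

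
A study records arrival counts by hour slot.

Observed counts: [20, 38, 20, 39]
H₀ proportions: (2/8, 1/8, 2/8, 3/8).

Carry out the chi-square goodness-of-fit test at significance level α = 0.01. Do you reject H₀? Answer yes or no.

reject H₀: yes

n = 117; E_i = n·p_i = [29.25, 14.62, 29.25, 43.88]
χ² = (20−29.25)²/29.25 + (38−14.62)²/14.62 + (20−29.25)²/29.25 + (39−43.88)²/43.88 = 43.7521
df = 3
p-value (upper-tail) = 0.00000
At α=0.01: p < α → reject H₀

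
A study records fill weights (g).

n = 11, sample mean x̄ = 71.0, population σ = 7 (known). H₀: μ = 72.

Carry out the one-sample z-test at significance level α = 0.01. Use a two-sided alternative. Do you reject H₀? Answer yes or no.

SE = σ/√n = 7/√11 = 2.1106
z = (x̄−μ₀)/SE = (71.0−72)/2.1106 = -0.4738
p-value (two-sided) = 0.63564
At α=0.01: p ≥ α → fail to reject H₀

reject H₀: no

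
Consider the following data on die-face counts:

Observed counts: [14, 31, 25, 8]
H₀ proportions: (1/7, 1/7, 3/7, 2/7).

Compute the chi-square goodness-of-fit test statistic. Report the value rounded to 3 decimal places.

n = 78; E_i = n·p_i = [11.14, 11.14, 33.43, 22.29]
χ² = (14−11.14)²/11.14 + (31−11.14)²/11.14 + (25−33.43)²/33.43 + (8−22.29)²/22.29 = 47.4017
df = 3

test statistic = 47.402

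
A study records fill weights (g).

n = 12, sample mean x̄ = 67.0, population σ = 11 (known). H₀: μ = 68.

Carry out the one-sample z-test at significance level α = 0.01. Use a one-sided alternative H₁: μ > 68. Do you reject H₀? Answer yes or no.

SE = σ/√n = 11/√12 = 3.1754
z = (x̄−μ₀)/SE = (67.0−68)/3.1754 = -0.3149
p-value (one-sided, H₁ greater) = 0.62359
At α=0.01: p ≥ α → fail to reject H₀

reject H₀: no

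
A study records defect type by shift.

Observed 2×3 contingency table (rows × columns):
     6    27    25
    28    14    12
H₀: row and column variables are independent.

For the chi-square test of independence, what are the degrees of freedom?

df = (r−1)(c−1) = (2−1)·(3−1) = 2

degrees of freedom = 2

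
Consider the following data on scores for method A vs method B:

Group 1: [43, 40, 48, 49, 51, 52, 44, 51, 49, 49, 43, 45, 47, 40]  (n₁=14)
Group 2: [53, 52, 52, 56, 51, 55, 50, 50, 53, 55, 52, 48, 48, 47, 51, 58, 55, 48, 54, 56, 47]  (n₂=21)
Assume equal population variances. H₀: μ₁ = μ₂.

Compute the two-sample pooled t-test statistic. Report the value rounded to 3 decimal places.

test statistic = -4.438

x̄₁=46.500, s₁=4.014, n₁=14
x̄₂=51.952, s₂=3.232, n₂=21
s_p² = [13·4.014² + 20·3.232²]/33 = 12.6804
SE = √(s_p²·(1/14+1/21)) = 1.2286
t = (46.500−51.952)/1.2286 = -4.4377
df = 33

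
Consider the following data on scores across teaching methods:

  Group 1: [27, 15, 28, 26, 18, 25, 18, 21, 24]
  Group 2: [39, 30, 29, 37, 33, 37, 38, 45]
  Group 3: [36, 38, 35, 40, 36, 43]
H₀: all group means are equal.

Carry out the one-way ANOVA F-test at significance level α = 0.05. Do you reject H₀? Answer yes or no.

reject H₀: yes

Group means [22.44, 36.00, 38.00], grand mean 31.217
SSB = Σnᵢ(x̄ᵢ−x̄)² = 1151.691; SSW = ΣΣ(x−x̄ᵢ)² = 406.222
MSB = 1151.691/2 = 575.8454; MSW = 406.222/20 = 20.3111
F = MSB/MSW = 28.3513
df = (2, 20)
p-value (upper-tail) = 0.00000
At α=0.05: p < α → reject H₀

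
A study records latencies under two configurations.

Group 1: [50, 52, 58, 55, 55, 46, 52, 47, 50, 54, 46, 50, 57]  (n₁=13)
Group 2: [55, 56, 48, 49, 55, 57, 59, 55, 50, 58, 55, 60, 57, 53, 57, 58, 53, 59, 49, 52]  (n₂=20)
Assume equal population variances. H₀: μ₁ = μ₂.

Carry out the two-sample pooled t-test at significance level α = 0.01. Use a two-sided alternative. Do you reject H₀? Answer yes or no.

x̄₁=51.692, s₁=3.987, n₁=13
x̄₂=54.750, s₂=3.626, n₂=20
s_p² = [12·3.987² + 19·3.626²]/31 = 14.2103
SE = √(s_p²·(1/13+1/20)) = 1.3430
t = (51.692−54.750)/1.3430 = -2.2768
df = 31
p-value (two-sided) = 0.02985
At α=0.01: p ≥ α → fail to reject H₀

reject H₀: no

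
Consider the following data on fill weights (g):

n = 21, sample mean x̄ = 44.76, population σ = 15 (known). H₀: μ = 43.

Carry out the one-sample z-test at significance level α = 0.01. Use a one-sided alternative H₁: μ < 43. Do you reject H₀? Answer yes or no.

SE = σ/√n = 15/√21 = 3.2733
z = (x̄−μ₀)/SE = (44.76−43)/3.2733 = 0.5377
p-value (one-sided, H₁ less) = 0.70460
At α=0.01: p ≥ α → fail to reject H₀

reject H₀: no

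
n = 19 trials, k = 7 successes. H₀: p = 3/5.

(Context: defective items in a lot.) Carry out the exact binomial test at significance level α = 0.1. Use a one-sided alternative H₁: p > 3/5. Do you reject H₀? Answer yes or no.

reject H₀: no

Exact binomial: n=19, k=7, p₀=3/5=0.6000
P(X≥7) from Σ C(n,i)·p₀^i·(1−p₀)^(n−i)
p-value (one-sided, H₁ greater) = 0.98844
At α=0.1: p ≥ α → fail to reject H₀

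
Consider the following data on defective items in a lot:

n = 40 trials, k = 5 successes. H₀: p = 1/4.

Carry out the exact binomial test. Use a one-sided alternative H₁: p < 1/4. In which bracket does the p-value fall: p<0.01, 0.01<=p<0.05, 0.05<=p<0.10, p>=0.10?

p-value bracket: 0.01<=p<0.05

Exact binomial: n=40, k=5, p₀=1/4=0.2500
P(X≤5) from Σ C(n,i)·p₀^i·(1−p₀)^(n−i)
p-value (one-sided, H₁ less) = 0.04327
→ bracket: 0.01<=p<0.05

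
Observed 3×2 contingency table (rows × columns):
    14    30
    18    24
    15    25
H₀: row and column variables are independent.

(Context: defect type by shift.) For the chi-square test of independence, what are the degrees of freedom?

degrees of freedom = 2

df = (r−1)(c−1) = (3−1)·(2−1) = 2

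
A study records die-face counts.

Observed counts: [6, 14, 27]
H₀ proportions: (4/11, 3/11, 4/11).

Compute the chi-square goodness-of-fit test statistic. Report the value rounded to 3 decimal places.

n = 47; E_i = n·p_i = [17.09, 12.82, 17.09]
χ² = (6−17.09)²/17.09 + (14−12.82)²/12.82 + (27−17.09)²/17.09 = 13.0514
df = 2

test statistic = 13.051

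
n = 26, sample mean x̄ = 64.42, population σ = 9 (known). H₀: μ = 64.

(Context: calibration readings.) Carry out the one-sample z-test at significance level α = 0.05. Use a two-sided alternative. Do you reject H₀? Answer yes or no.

SE = σ/√n = 9/√26 = 1.7650
z = (x̄−μ₀)/SE = (64.42−64)/1.7650 = 0.2380
p-value (two-sided) = 0.81192
At α=0.05: p ≥ α → fail to reject H₀

reject H₀: no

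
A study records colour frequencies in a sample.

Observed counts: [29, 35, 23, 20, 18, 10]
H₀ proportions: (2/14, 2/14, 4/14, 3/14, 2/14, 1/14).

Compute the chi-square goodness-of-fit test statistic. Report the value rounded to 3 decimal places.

test statistic = 26.838

n = 135; E_i = n·p_i = [19.29, 19.29, 38.57, 28.93, 19.29, 9.64]
χ² = (29−19.29)²/19.29 + (35−19.29)²/19.29 + (23−38.57)²/38.57 + (20−28.93)²/28.93 + (18−19.29)²/19.29 + (10−9.64)²/9.64 = 26.8383
df = 5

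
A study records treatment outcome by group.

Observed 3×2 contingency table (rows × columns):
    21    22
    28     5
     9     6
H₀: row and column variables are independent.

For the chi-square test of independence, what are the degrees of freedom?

degrees of freedom = 2

df = (r−1)(c−1) = (3−1)·(2−1) = 2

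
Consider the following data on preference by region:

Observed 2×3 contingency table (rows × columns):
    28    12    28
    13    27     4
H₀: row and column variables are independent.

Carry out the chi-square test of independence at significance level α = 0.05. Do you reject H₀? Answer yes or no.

reject H₀: yes

Row totals [68, 44], col totals [41, 39, 32], n=112
χ² = (28−24.89)²/24.89 + (12−23.68)²/23.68 + (28−19.43)²/19.43 + (13−16.11)²/16.11 + (27−15.32)²/15.32 + (4−12.57)²/12.57 = 25.2748
df = 2
p-value (upper-tail) = 0.00000
At α=0.05: p < α → reject H₀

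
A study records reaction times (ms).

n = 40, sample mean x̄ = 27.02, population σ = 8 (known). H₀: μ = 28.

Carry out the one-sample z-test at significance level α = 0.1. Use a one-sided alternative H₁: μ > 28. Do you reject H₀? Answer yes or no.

reject H₀: no

SE = σ/√n = 8/√40 = 1.2649
z = (x̄−μ₀)/SE = (27.02−28)/1.2649 = -0.7748
p-value (one-sided, H₁ greater) = 0.78076
At α=0.1: p ≥ α → fail to reject H₀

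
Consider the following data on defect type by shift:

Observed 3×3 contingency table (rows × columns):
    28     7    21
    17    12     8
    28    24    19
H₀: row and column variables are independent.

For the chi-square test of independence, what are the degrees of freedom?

degrees of freedom = 4

df = (r−1)(c−1) = (3−1)·(3−1) = 4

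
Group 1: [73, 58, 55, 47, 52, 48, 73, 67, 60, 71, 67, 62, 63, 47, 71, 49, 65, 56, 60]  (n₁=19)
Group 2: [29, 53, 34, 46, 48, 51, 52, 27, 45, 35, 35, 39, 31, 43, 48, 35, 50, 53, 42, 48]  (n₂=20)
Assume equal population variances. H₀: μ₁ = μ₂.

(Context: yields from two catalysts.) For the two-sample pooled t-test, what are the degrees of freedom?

degrees of freedom = 37

df = n₁ + n₂ − 2 = 19 + 20 − 2 = 37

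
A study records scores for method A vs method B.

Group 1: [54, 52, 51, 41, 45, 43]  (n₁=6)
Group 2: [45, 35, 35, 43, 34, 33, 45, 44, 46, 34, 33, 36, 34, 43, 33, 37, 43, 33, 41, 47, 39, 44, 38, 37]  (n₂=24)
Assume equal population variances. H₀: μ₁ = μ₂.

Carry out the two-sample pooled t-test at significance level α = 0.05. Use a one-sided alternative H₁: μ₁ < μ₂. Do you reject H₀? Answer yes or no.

reject H₀: no

x̄₁=47.667, s₁=5.354, n₁=6
x̄₂=38.833, s₂=4.914, n₂=24
s_p² = [5·5.354² + 23·4.914²]/28 = 24.9524
SE = √(s_p²·(1/6+1/24)) = 2.2800
t = (47.667−38.833)/2.2800 = 3.8743
df = 28
p-value (one-sided, H₁ less) = 0.99971
At α=0.05: p ≥ α → fail to reject H₀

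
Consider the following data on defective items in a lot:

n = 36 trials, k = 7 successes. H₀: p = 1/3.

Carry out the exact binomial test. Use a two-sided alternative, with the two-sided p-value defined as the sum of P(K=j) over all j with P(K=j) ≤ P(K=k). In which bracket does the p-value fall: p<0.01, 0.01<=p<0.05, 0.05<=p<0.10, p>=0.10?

p-value bracket: 0.05<=p<0.10

Exact binomial: n=36, k=7, p₀=1/3=0.3333
P(X=j) = C(n,j)·p₀^j·(1−p₀)^(n−j); p = Σ P(X=j) over j with P(X=j) ≤ P(X=7)
p-value (two-sided) = 0.07971
→ bracket: 0.05<=p<0.10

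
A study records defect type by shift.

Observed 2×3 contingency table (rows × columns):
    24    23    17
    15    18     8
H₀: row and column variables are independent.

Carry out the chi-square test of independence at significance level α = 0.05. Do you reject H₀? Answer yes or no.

reject H₀: no

Row totals [64, 41], col totals [39, 41, 25], n=105
χ² = (24−23.77)²/23.77 + (23−24.99)²/24.99 + (17−15.24)²/15.24 + (15−15.23)²/15.23 + (18−16.01)²/16.01 + (8−9.76)²/9.76 = 0.9334
df = 2
p-value (upper-tail) = 0.62708
At α=0.05: p ≥ α → fail to reject H₀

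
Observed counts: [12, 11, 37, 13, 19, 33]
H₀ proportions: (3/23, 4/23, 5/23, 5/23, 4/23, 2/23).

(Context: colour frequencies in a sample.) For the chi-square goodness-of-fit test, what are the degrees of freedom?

df = k − 1 = 6 − 1 = 5

degrees of freedom = 5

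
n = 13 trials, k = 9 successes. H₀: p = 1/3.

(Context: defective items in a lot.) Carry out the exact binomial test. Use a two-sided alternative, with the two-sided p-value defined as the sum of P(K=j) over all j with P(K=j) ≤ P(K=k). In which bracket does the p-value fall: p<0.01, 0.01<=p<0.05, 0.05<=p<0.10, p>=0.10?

p-value bracket: 0.01<=p<0.05

Exact binomial: n=13, k=9, p₀=1/3=0.3333
P(X=j) = C(n,j)·p₀^j·(1−p₀)^(n−j); p = Σ P(X=j) over j with P(X=j) ≤ P(X=9)
p-value (two-sided) = 0.01396
→ bracket: 0.01<=p<0.05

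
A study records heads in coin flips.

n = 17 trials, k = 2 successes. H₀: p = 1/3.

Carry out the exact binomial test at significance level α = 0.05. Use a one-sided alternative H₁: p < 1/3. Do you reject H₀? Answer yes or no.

reject H₀: yes

Exact binomial: n=17, k=2, p₀=1/3=0.3333
P(X≤2) from Σ C(n,i)·p₀^i·(1−p₀)^(n−i)
p-value (one-sided, H₁ less) = 0.04415
At α=0.05: p < α → reject H₀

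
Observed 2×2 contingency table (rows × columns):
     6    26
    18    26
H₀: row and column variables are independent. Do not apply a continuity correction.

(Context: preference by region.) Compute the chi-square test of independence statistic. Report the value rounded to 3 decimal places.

Row totals [32, 44], col totals [24, 52], n=76
χ² = (6−10.11)²/10.11 + (26−21.89)²/21.89 + (18−13.89)²/13.89 + (26−30.11)²/30.11 = 4.2102
df = 1

test statistic = 4.210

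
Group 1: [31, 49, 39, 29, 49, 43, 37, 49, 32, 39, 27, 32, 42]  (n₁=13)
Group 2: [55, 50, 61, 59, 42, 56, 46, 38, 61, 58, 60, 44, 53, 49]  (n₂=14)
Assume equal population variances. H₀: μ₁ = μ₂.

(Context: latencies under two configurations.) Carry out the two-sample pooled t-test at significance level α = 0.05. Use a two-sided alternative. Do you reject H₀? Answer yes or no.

reject H₀: yes

x̄₁=38.308, s₁=7.793, n₁=13
x̄₂=52.286, s₂=7.569, n₂=14
s_p² = [12·7.793² + 13·7.569²]/25 = 58.9451
SE = √(s_p²·(1/13+1/14)) = 2.9571
t = (38.308−52.286)/2.9571 = -4.7269
df = 25
p-value (two-sided) = 0.00008
At α=0.05: p < α → reject H₀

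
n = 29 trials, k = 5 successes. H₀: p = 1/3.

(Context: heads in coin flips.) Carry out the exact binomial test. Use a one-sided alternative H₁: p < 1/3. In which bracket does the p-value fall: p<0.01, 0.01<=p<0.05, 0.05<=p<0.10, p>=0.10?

p-value bracket: 0.01<=p<0.05

Exact binomial: n=29, k=5, p₀=1/3=0.3333
P(X≤5) from Σ C(n,i)·p₀^i·(1−p₀)^(n−i)
p-value (one-sided, H₁ less) = 0.04513
→ bracket: 0.01<=p<0.05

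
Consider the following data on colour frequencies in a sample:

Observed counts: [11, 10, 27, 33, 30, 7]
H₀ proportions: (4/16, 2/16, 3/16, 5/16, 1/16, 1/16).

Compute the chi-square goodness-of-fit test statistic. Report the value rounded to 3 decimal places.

test statistic = 84.041

n = 118; E_i = n·p_i = [29.50, 14.75, 22.12, 36.88, 7.38, 7.38]
χ² = (11−29.50)²/29.50 + (10−14.75)²/14.75 + (27−22.12)²/22.12 + (33−36.88)²/36.88 + (30−7.38)²/7.38 + (7−7.38)²/7.38 = 84.0407
df = 5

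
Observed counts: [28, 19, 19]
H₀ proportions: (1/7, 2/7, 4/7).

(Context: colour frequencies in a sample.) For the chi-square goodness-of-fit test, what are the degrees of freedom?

df = k − 1 = 3 − 1 = 2

degrees of freedom = 2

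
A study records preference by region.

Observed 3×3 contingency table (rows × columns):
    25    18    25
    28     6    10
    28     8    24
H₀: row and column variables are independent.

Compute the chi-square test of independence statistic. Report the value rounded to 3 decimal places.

Row totals [68, 44, 60], col totals [81, 32, 59], n=172
χ² = (25−32.02)²/32.02 + (18−12.65)²/12.65 + (25−23.33)²/23.33 + (28−20.72)²/20.72 + (6−8.19)²/8.19 + (10−15.09)²/15.09 + (28−28.26)²/28.26 + (8−11.16)²/11.16 + (24−20.58)²/20.58 = 10.2477
df = 4

test statistic = 10.248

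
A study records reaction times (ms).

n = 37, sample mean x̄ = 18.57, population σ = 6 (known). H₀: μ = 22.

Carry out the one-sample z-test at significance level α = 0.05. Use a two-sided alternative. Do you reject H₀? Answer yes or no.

reject H₀: yes

SE = σ/√n = 6/√37 = 0.9864
z = (x̄−μ₀)/SE = (18.57−22)/0.9864 = -3.4773
p-value (two-sided) = 0.00051
At α=0.05: p < α → reject H₀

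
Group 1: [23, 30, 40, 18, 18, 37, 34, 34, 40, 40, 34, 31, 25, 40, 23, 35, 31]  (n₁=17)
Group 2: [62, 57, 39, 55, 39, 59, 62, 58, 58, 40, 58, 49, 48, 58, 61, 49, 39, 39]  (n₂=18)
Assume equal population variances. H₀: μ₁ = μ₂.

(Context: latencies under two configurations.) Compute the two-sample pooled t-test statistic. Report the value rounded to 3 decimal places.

test statistic = -7.252

x̄₁=31.353, s₁=7.516, n₁=17
x̄₂=51.667, s₂=8.944, n₂=18
s_p² = [16·7.516² + 17·8.944²]/33 = 68.6025
SE = √(s_p²·(1/17+1/18)) = 2.8012
t = (31.353−51.667)/2.8012 = -7.2518
df = 33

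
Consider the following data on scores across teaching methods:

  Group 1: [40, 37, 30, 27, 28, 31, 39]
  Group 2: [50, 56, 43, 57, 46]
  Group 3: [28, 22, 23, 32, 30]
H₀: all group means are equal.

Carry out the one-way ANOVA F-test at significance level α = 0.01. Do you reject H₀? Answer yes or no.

Group means [33.14, 50.40, 27.00], grand mean 36.412
SSB = Σnᵢ(x̄ᵢ−x̄)² = 1496.061; SSW = ΣΣ(x−x̄ᵢ)² = 400.057
MSB = 1496.061/2 = 748.0303; MSW = 400.057/14 = 28.5755
F = MSB/MSW = 26.1773
df = (2, 14)
p-value (upper-tail) = 0.00002
At α=0.01: p < α → reject H₀

reject H₀: yes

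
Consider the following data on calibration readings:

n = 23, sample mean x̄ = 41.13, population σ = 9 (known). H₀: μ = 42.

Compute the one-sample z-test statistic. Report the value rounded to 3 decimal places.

test statistic = -0.464

SE = σ/√n = 9/√23 = 1.8766
z = (x̄−μ₀)/SE = (41.13−42)/1.8766 = -0.4636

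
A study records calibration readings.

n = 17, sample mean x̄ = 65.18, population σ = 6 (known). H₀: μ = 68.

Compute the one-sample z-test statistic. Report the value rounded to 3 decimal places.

test statistic = -1.938

SE = σ/√n = 6/√17 = 1.4552
z = (x̄−μ₀)/SE = (65.18−68)/1.4552 = -1.9379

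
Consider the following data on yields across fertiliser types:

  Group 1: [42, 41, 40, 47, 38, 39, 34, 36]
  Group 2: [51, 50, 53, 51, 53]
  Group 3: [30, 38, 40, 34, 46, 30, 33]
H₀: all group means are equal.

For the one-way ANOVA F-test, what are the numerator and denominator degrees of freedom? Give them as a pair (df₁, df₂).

degrees of freedom = [2, 17]

k = 3 groups, N = 20 total
df = (k−1, N−k) = (3−1, 20−3) = (2, 17)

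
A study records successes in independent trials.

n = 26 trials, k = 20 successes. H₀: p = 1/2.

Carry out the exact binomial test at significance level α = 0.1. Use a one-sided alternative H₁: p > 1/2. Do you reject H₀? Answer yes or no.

reject H₀: yes

Exact binomial: n=26, k=20, p₀=1/2=0.5000
P(X≥20) from Σ C(n,i)·p₀^i·(1−p₀)^(n−i)
p-value (one-sided, H₁ greater) = 0.00468
At α=0.1: p < α → reject H₀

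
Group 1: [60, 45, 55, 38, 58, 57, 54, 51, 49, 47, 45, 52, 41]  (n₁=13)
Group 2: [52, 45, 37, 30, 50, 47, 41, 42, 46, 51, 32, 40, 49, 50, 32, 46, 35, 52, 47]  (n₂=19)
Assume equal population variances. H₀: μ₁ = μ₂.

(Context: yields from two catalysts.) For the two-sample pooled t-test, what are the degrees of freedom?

df = n₁ + n₂ − 2 = 13 + 19 − 2 = 30

degrees of freedom = 30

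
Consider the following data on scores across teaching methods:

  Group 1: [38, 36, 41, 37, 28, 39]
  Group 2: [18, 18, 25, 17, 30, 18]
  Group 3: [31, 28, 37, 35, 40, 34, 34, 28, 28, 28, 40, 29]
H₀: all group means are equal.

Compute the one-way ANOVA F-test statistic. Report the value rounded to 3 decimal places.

Group means [36.50, 21.00, 32.67], grand mean 30.708
SSB = Σnᵢ(x̄ᵢ−x̄)² = 812.792; SSW = ΣΣ(x−x̄ᵢ)² = 480.167
MSB = 812.792/2 = 406.3958; MSW = 480.167/21 = 22.8651
F = MSB/MSW = 17.7736
df = (2, 21)

test statistic = 17.774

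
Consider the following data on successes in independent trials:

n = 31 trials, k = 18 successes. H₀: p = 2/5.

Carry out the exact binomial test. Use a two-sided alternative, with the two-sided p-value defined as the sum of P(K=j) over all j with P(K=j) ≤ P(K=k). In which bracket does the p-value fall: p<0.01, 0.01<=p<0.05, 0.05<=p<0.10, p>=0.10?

Exact binomial: n=31, k=18, p₀=2/5=0.4000
P(X=j) = C(n,j)·p₀^j·(1−p₀)^(n−j); p = Σ P(X=j) over j with P(X=j) ≤ P(X=18)
p-value (two-sided) = 0.04456
→ bracket: 0.01<=p<0.05

p-value bracket: 0.01<=p<0.05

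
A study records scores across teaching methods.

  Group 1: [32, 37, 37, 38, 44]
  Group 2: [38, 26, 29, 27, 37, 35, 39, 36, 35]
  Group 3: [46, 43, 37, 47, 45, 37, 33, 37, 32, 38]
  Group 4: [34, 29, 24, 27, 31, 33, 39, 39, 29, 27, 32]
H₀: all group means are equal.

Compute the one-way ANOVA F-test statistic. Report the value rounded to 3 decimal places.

test statistic = 5.568

Group means [37.60, 33.56, 39.50, 31.27], grand mean 35.114
SSB = Σnᵢ(x̄ᵢ−x̄)² = 407.439; SSW = ΣΣ(x−x̄ᵢ)² = 756.104
MSB = 407.439/3 = 135.8129; MSW = 756.104/31 = 24.3905
F = MSB/MSW = 5.5683
df = (3, 31)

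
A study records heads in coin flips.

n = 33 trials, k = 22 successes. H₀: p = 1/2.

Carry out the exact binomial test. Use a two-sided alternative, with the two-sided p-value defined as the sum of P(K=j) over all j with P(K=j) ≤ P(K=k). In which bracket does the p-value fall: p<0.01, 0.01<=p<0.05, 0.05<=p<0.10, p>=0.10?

p-value bracket: 0.05<=p<0.10

Exact binomial: n=33, k=22, p₀=1/2=0.5000
P(X=j) = C(n,j)·p₀^j·(1−p₀)^(n−j); p = Σ P(X=j) over j with P(X=j) ≤ P(X=22)
p-value (two-sided) = 0.08014
→ bracket: 0.05<=p<0.10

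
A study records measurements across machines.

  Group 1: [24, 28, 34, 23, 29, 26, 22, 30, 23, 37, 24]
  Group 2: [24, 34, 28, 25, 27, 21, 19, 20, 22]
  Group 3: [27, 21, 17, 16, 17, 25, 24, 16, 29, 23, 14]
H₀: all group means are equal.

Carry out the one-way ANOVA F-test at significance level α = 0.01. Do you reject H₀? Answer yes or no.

reject H₀: no

Group means [27.27, 24.44, 20.82], grand mean 24.161
SSB = Σnᵢ(x̄ᵢ−x̄)² = 230.153; SSW = ΣΣ(x−x̄ᵢ)² = 676.040
MSB = 230.153/2 = 115.0766; MSW = 676.040/28 = 24.1443
F = MSB/MSW = 4.7662
df = (2, 28)
p-value (upper-tail) = 0.01654
At α=0.01: p ≥ α → fail to reject H₀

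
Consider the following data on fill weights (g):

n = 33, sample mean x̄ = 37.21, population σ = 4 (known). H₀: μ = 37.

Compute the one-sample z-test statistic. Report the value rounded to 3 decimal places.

SE = σ/√n = 4/√33 = 0.6963
z = (x̄−μ₀)/SE = (37.21−37)/0.6963 = 0.3016

test statistic = 0.302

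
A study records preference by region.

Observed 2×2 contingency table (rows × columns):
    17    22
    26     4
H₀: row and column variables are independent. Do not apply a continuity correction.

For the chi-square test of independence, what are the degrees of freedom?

degrees of freedom = 1

df = (r−1)(c−1) = (2−1)·(2−1) = 1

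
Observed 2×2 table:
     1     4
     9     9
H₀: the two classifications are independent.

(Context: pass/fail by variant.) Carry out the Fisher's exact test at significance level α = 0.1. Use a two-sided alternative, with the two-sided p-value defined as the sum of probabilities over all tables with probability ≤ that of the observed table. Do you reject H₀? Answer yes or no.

Margins: r₁=5, r₂=18, c₁=10, c₂=13, n=23
p_obs = C(5,1)·C(18,9)/C(23,10); sum pmf over tables with pmf ≤ p_obs
p-value (two-sided) = 0.33936
At α=0.1: p ≥ α → fail to reject H₀

reject H₀: no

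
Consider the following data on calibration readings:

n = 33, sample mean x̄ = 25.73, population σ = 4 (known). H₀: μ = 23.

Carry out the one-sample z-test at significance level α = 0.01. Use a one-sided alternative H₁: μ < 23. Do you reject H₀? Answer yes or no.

SE = σ/√n = 4/√33 = 0.6963
z = (x̄−μ₀)/SE = (25.73−23)/0.6963 = 3.9207
p-value (one-sided, H₁ less) = 0.99996
At α=0.01: p ≥ α → fail to reject H₀

reject H₀: no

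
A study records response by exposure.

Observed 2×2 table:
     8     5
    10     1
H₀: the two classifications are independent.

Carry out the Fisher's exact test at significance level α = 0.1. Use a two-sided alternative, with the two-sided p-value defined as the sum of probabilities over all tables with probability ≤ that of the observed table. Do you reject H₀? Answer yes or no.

Margins: r₁=13, r₂=11, c₁=18, c₂=6, n=24
p_obs = C(13,8)·C(11,10)/C(24,18); sum pmf over tables with pmf ≤ p_obs
p-value (two-sided) = 0.16599
At α=0.1: p ≥ α → fail to reject H₀

reject H₀: no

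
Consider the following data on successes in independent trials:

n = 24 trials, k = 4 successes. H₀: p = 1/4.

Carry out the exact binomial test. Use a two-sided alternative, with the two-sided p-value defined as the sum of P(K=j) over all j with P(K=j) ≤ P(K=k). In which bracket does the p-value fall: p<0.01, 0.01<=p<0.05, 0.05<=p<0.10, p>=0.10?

Exact binomial: n=24, k=4, p₀=1/4=0.2500
P(X=j) = C(n,j)·p₀^j·(1−p₀)^(n−j); p = Σ P(X=j) over j with P(X=j) ≤ P(X=4)
p-value (two-sided) = 0.48044
→ bracket: p>=0.10

p-value bracket: p>=0.10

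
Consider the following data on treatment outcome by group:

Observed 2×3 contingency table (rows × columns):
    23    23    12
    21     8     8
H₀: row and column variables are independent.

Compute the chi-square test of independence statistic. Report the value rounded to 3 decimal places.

test statistic = 3.687

Row totals [58, 37], col totals [44, 31, 20], n=95
χ² = (23−26.86)²/26.86 + (23−18.93)²/18.93 + (12−12.21)²/12.21 + (21−17.14)²/17.14 + (8−12.07)²/12.07 + (8−7.79)²/7.79 = 3.6870
df = 2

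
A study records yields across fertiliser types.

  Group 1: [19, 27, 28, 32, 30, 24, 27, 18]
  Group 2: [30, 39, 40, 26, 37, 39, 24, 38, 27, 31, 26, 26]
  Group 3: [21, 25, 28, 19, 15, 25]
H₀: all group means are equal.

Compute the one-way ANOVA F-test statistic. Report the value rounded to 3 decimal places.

Group means [25.62, 31.92, 22.17], grand mean 27.731
SSB = Σnᵢ(x̄ᵢ−x̄)² = 431.490; SSW = ΣΣ(x−x̄ᵢ)² = 711.625
MSB = 431.490/2 = 215.7452; MSW = 711.625/23 = 30.9402
F = MSB/MSW = 6.9730
df = (2, 23)

test statistic = 6.973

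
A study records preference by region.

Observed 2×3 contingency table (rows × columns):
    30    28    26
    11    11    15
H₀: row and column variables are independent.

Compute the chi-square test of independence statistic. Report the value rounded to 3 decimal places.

test statistic = 1.072

Row totals [84, 37], col totals [41, 39, 41], n=121
χ² = (30−28.46)²/28.46 + (28−27.07)²/27.07 + (26−28.46)²/28.46 + (11−12.54)²/12.54 + (11−11.93)²/11.93 + (15−12.54)²/12.54 = 1.0719
df = 2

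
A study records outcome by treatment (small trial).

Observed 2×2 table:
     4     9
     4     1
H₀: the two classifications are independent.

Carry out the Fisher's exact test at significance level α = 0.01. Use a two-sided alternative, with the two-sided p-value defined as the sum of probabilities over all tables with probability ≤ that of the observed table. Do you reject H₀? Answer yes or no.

reject H₀: no

Margins: r₁=13, r₂=5, c₁=8, c₂=10, n=18
p_obs = C(13,4)·C(5,4)/C(18,8); sum pmf over tables with pmf ≤ p_obs
p-value (two-sided) = 0.11765
At α=0.01: p ≥ α → fail to reject H₀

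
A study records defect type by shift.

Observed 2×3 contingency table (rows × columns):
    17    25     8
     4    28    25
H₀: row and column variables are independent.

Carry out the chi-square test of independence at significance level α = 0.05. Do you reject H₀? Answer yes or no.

reject H₀: yes

Row totals [50, 57], col totals [21, 53, 33], n=107
χ² = (17−9.81)²/9.81 + (25−24.77)²/24.77 + (8−15.42)²/15.42 + (4−11.19)²/11.19 + (28−28.23)²/28.23 + (25−17.58)²/17.58 = 16.5881
df = 2
p-value (upper-tail) = 0.00025
At α=0.05: p < α → reject H₀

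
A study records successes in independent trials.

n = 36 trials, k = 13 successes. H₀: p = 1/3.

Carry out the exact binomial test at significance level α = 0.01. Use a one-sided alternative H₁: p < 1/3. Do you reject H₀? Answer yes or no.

reject H₀: no

Exact binomial: n=36, k=13, p₀=1/3=0.3333
P(X≤13) from Σ C(n,i)·p₀^i·(1−p₀)^(n−i)
p-value (one-sided, H₁ less) = 0.70668
At α=0.01: p ≥ α → fail to reject H₀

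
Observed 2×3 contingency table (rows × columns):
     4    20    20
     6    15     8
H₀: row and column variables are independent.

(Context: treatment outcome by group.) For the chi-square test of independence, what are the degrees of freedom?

degrees of freedom = 2

df = (r−1)(c−1) = (2−1)·(3−1) = 2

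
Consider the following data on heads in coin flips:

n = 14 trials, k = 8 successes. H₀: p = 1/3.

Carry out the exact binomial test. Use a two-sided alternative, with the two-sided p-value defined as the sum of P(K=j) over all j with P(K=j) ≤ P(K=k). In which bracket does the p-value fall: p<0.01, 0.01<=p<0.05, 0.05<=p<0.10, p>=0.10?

p-value bracket: 0.05<=p<0.10

Exact binomial: n=14, k=8, p₀=1/3=0.3333
P(X=j) = C(n,j)·p₀^j·(1−p₀)^(n−j); p = Σ P(X=j) over j with P(X=j) ≤ P(X=8)
p-value (two-sided) = 0.08502
→ bracket: 0.05<=p<0.10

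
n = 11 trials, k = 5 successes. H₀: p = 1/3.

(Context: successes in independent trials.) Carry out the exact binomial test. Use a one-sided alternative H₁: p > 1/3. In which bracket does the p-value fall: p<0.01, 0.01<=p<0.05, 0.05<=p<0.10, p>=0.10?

p-value bracket: p>=0.10

Exact binomial: n=11, k=5, p₀=1/3=0.3333
P(X≥5) from Σ C(n,i)·p₀^i·(1−p₀)^(n−i)
p-value (one-sided, H₁ greater) = 0.28900
→ bracket: p>=0.10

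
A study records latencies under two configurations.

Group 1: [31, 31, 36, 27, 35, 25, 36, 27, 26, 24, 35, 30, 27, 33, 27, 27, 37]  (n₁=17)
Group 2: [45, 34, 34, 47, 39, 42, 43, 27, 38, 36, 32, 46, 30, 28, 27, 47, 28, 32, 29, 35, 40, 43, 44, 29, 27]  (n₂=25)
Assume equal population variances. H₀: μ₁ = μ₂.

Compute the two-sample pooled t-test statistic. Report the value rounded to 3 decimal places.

test statistic = -3.037

x̄₁=30.235, s₁=4.352, n₁=17
x̄₂=36.080, s₂=7.059, n₂=25
s_p² = [16·4.352² + 24·7.059²]/40 = 37.4725
SE = √(s_p²·(1/17+1/25)) = 1.9244
t = (30.235−36.080)/1.9244 = -3.0372
df = 40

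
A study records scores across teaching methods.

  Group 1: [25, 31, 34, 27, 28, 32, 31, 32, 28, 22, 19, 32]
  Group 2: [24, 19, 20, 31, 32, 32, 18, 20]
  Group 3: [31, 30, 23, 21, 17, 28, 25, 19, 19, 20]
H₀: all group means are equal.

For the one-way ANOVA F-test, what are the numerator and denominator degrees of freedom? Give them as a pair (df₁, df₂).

degrees of freedom = [2, 27]

k = 3 groups, N = 30 total
df = (k−1, N−k) = (3−1, 30−3) = (2, 27)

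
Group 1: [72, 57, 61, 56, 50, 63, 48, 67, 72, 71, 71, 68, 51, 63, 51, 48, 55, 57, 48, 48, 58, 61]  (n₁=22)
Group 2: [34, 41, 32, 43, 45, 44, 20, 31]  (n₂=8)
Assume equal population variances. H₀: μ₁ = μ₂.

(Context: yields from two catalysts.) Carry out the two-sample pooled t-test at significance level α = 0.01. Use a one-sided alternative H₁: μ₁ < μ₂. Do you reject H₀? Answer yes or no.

reject H₀: no

x̄₁=58.909, s₁=8.557, n₁=22
x̄₂=36.250, s₂=8.615, n₂=8
s_p² = [21·8.557² + 7·8.615²]/28 = 73.4756
SE = √(s_p²·(1/22+1/8)) = 3.5390
t = (58.909−36.250)/3.5390 = 6.4027
df = 28
p-value (one-sided, H₁ less) = 1.00000
At α=0.01: p ≥ α → fail to reject H₀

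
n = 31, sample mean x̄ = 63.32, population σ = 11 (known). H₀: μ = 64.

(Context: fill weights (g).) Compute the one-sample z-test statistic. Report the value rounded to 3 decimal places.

SE = σ/√n = 11/√31 = 1.9757
z = (x̄−μ₀)/SE = (63.32−64)/1.9757 = -0.3442

test statistic = -0.344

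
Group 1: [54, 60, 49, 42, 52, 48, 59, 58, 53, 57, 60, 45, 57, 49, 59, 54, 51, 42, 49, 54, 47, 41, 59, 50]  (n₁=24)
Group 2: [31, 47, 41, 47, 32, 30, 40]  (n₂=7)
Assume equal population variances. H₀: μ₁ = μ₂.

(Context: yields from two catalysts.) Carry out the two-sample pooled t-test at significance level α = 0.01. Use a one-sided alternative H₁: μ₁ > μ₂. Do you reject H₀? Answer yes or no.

x̄₁=52.042, s₁=5.960, n₁=24
x̄₂=38.286, s₂=7.342, n₂=7
s_p² = [23·5.960² + 6·7.342²]/29 = 39.3237
SE = √(s_p²·(1/24+1/7)) = 2.6937
t = (52.042−38.286)/2.6937 = 5.1067
df = 29
p-value (one-sided, H₁ greater) = 0.00001
At α=0.01: p < α → reject H₀

reject H₀: yes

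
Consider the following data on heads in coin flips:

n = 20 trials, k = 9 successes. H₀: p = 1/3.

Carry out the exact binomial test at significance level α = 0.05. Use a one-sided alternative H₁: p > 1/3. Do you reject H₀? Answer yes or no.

Exact binomial: n=20, k=9, p₀=1/3=0.3333
P(X≥9) from Σ C(n,i)·p₀^i·(1−p₀)^(n−i)
p-value (one-sided, H₁ greater) = 0.19055
At α=0.05: p ≥ α → fail to reject H₀

reject H₀: no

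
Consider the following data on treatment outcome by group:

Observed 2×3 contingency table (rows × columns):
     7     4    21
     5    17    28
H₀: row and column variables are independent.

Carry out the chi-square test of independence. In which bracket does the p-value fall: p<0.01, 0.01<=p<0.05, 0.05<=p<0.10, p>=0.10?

Row totals [32, 50], col totals [12, 21, 49], n=82
χ² = (7−4.68)²/4.68 + (4−8.20)²/8.20 + (21−19.12)²/19.12 + (5−7.32)²/7.32 + (17−12.80)²/12.80 + (28−29.88)²/29.88 = 5.7046
df = 2
p-value (upper-tail) = 0.05771
→ bracket: 0.05<=p<0.10

p-value bracket: 0.05<=p<0.10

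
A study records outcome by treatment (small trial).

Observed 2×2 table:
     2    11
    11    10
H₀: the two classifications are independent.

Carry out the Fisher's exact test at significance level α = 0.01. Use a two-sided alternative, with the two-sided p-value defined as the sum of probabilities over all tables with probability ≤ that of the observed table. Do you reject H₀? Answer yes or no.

reject H₀: no

Margins: r₁=13, r₂=21, c₁=13, c₂=21, n=34
p_obs = C(13,2)·C(21,11)/C(34,13); sum pmf over tables with pmf ≤ p_obs
p-value (two-sided) = 0.06724
At α=0.01: p ≥ α → fail to reject H₀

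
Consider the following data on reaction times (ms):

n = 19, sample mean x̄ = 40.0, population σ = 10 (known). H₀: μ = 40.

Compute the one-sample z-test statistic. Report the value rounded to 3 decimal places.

SE = σ/√n = 10/√19 = 2.2942
z = (x̄−μ₀)/SE = (40.0−40)/2.2942 = 0.0000

test statistic = 0.000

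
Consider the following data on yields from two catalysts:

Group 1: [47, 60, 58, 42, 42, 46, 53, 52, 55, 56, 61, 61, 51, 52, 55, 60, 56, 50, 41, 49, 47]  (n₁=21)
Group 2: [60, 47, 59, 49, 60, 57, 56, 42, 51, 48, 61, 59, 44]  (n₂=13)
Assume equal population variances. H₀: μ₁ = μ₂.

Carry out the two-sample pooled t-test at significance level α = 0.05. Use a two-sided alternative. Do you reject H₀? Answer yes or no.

reject H₀: no

x̄₁=52.095, s₁=6.316, n₁=21
x̄₂=53.308, s₂=6.713, n₂=13
s_p² = [20·6.316² + 12·6.713²]/32 = 41.8306
SE = √(s_p²·(1/21+1/13)) = 2.2825
t = (52.095−53.308)/2.2825 = -0.5312
df = 32
p-value (two-sided) = 0.59895
At α=0.05: p ≥ α → fail to reject H₀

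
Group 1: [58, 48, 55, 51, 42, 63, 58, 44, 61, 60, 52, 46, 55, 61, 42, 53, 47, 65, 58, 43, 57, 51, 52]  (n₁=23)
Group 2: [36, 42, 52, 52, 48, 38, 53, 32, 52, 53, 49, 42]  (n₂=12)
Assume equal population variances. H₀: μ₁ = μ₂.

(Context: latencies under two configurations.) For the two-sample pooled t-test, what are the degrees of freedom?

df = n₁ + n₂ − 2 = 23 + 12 − 2 = 33

degrees of freedom = 33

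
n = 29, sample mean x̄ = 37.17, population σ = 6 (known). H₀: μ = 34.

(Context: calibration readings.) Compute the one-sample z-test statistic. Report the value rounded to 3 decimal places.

SE = σ/√n = 6/√29 = 1.1142
z = (x̄−μ₀)/SE = (37.17−34)/1.1142 = 2.8452

test statistic = 2.845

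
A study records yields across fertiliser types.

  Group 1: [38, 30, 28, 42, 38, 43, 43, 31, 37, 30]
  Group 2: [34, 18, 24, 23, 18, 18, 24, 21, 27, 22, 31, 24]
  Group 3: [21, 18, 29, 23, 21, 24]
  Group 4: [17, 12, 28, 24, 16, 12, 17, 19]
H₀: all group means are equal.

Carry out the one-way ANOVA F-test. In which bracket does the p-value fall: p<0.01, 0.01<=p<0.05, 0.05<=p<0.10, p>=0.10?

Group means [36.00, 23.67, 22.67, 18.12], grand mean 25.694
SSB = Σnᵢ(x̄ᵢ−x̄)² = 1624.764; SSW = ΣΣ(x−x̄ᵢ)² = 866.875
MSB = 1624.764/3 = 541.5880; MSW = 866.875/32 = 27.0898
F = MSB/MSW = 19.9923
df = (3, 32)
p-value (upper-tail) = 0.00000
→ bracket: p<0.01

p-value bracket: p<0.01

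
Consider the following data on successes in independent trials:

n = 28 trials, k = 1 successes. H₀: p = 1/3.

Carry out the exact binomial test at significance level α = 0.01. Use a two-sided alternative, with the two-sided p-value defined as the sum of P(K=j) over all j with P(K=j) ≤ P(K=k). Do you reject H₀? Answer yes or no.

Exact binomial: n=28, k=1, p₀=1/3=0.3333
P(X=j) = C(n,j)·p₀^j·(1−p₀)^(n−j); p = Σ P(X=j) over j with P(X=j) ≤ P(X=1)
p-value (two-sided) = 0.00037
At α=0.01: p < α → reject H₀

reject H₀: yes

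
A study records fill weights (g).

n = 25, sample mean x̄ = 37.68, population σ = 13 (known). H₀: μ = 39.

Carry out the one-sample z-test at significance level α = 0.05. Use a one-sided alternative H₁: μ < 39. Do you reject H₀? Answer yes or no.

reject H₀: no

SE = σ/√n = 13/√25 = 2.6000
z = (x̄−μ₀)/SE = (37.68−39)/2.6000 = -0.5077
p-value (one-sided, H₁ less) = 0.30583
At α=0.05: p ≥ α → fail to reject H₀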